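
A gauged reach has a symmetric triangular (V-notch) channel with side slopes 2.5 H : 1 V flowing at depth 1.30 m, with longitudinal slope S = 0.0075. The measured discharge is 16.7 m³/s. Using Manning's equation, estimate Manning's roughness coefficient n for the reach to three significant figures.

A = z·y² = 2.5×1.30² = 4.225 m²
P = 2y√(1+z²) = 2×1.30×√(1+2.5²) = 7.001 m
R = A/P = 4.225/7.001 = 0.6035 m
n = (1/Q)·A·R^(2/3)·S^(1/2) = (1/16.7) × 4.225 × 0.7142 × 0.08660 = 0.01565

0.0156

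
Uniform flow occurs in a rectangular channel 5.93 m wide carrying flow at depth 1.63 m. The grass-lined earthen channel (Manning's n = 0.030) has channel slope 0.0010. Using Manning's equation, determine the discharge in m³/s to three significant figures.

10.5 m³/s

A = b·y = 5.93 × 1.63 = 9.666 m²
P = b + 2y = 5.93 + 2×1.63 = 9.190 m
R = A/P = 9.666/9.190 = 1.052 m
Q = (1/n)·A·R^(2/3)·S^(1/2) = (1/0.030) × 9.666 × 1.052^(2/3) × 0.0010^(1/2) = 10.54 m³/s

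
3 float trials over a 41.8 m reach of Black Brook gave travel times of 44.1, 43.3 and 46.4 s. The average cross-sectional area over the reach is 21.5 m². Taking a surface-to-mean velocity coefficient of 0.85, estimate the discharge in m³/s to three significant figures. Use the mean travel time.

t̄ = (44.1 + 43.3 + 46.4) / 3 = 44.6 s
v_surface = L / t̄ = 41.8 / 44.6 = 0.9372 m/s
v_mean = 0.85 × 0.9372 = 0.7966 m/s
Q = A × v_mean = 21.5 × 0.7966 = 17.13 m³/s

17.1 m³/s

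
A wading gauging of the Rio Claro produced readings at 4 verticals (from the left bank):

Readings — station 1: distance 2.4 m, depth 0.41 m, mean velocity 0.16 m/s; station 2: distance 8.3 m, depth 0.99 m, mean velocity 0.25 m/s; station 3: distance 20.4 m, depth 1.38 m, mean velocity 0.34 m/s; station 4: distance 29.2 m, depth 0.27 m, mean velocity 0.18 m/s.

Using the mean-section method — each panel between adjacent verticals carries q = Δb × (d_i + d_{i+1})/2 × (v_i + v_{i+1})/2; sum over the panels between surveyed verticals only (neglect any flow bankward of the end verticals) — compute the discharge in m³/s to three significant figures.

6.96 m³/s

Panel 1-2: Δb = 5.9 m, d̄ = (0.41+0.99)/2 = 0.7, v̄ = (0.16+0.25)/2 = 0.205 → q = 5.9×0.7×0.205 = 0.8467 m³/s
Panel 2-3: Δb = 12.1 m, d̄ = (0.99+1.38)/2 = 1.185, v̄ = (0.25+0.34)/2 = 0.295 → q = 12.1×1.185×0.295 = 4.230 m³/s
Panel 3-4: Δb = 8.8 m, d̄ = (1.38+0.27)/2 = 0.825, v̄ = (0.34+0.18)/2 = 0.26 → q = 8.8×0.825×0.26 = 1.888 m³/s
Q = Σ q = 6.964 m³/s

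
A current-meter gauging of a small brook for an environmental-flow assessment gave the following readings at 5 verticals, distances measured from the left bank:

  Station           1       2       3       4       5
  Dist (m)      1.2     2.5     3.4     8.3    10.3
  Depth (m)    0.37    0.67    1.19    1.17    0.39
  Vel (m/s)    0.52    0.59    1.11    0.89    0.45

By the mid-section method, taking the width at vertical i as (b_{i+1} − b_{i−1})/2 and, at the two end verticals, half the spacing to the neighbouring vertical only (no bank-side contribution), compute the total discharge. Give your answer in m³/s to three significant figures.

8.16 m³/s

w_1 = (2.5 − 1.2)/2 = 0.65 m; q_1 = 0.52 × 0.37 × 0.65 = 0.1251 m³/s
w_2 = (3.4 − 1.2)/2 = 1.1 m; q_2 = 0.59 × 0.67 × 1.1 = 0.4348 m³/s
w_3 = (8.3 − 2.5)/2 = 2.9 m; q_3 = 1.11 × 1.19 × 2.9 = 3.831 m³/s
w_4 = (10.3 − 3.4)/2 = 3.45 m; q_4 = 0.89 × 1.17 × 3.45 = 3.592 m³/s
w_5 = (10.3 − 8.3)/2 = 1 m; q_5 = 0.45 × 0.39 × 1 = 0.1755 m³/s
Q = Σ qᵢ = 8.158 m³/s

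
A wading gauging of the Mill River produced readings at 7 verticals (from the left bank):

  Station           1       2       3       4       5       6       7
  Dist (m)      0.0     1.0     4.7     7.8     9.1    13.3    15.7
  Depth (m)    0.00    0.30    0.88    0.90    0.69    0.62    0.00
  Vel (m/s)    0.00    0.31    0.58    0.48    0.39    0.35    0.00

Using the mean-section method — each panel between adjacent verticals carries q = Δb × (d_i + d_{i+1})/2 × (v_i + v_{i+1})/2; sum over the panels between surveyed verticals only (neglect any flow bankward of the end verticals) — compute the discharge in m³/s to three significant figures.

Panel 1-2: Δb = 1 m, d̄ = (0.00+0.30)/2 = 0.15, v̄ = (0.00+0.31)/2 = 0.155 → q = 1×0.15×0.155 = 0.02325 m³/s
Panel 2-3: Δb = 3.7 m, d̄ = (0.30+0.88)/2 = 0.59, v̄ = (0.31+0.58)/2 = 0.445 → q = 3.7×0.59×0.445 = 0.9714 m³/s
Panel 3-4: Δb = 3.1 m, d̄ = (0.88+0.90)/2 = 0.89, v̄ = (0.58+0.48)/2 = 0.53 → q = 3.1×0.89×0.53 = 1.462 m³/s
Panel 4-5: Δb = 1.3 m, d̄ = (0.90+0.69)/2 = 0.795, v̄ = (0.48+0.39)/2 = 0.435 → q = 1.3×0.795×0.435 = 0.4496 m³/s
Panel 5-6: Δb = 4.2 m, d̄ = (0.69+0.62)/2 = 0.655, v̄ = (0.39+0.35)/2 = 0.37 → q = 4.2×0.655×0.37 = 1.018 m³/s
Panel 6-7: Δb = 2.4 m, d̄ = (0.62+0.00)/2 = 0.31, v̄ = (0.35+0.00)/2 = 0.175 → q = 2.4×0.31×0.175 = 0.1302 m³/s
Q = Σ q = 4.055 m³/s

4.05 m³/s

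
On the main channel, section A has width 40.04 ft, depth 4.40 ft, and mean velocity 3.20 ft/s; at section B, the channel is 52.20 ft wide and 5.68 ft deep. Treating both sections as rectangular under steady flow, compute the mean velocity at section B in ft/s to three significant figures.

1.90 ft/s

Q = A₁V₁ = (40.04×4.40) × 3.20 = 563.8 ft³/s
A₂ = 52.20 × 5.68 = 296.5 ft²
V₂ = Q/A₂ = 563.8/296.5 = 1.901 ft/s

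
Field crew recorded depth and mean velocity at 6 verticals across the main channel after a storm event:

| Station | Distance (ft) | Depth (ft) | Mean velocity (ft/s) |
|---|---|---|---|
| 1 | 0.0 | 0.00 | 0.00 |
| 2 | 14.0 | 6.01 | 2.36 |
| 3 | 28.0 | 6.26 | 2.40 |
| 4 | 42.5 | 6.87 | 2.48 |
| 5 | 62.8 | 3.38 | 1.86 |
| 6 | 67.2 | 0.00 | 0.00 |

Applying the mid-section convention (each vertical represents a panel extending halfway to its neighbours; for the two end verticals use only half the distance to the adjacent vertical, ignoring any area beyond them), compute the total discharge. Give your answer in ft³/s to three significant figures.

787 ft³/s

w_2 = (28.0 − 0.0)/2 = 14 ft; q_2 = 2.36 × 6.01 × 14 = 198.6 ft³/s
w_3 = (42.5 − 14.0)/2 = 14.25 ft; q_3 = 2.40 × 6.26 × 14.25 = 214.1 ft³/s
w_4 = (62.8 − 28.0)/2 = 17.4 ft; q_4 = 2.48 × 6.87 × 17.4 = 296.5 ft³/s
w_5 = (67.2 − 42.5)/2 = 12.35 ft; q_5 = 1.86 × 3.38 × 12.35 = 77.64 ft³/s
Stations 1, 6 contribute zero (depth or velocity is 0).
Q = Σ qᵢ = 786.8 ft³/s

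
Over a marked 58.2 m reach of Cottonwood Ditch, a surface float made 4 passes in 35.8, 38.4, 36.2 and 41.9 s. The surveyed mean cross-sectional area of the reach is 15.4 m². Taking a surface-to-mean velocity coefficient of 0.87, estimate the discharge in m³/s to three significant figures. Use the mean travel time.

20.5 m³/s

t̄ = (35.8 + 38.4 + 36.2 + 41.9) / 4 = 38.075 s
v_surface = L / t̄ = 58.2 / 38.075 = 1.529 m/s
v_mean = 0.87 × 1.529 = 1.330 m/s
Q = A × v_mean = 15.4 × 1.330 = 20.48 m³/s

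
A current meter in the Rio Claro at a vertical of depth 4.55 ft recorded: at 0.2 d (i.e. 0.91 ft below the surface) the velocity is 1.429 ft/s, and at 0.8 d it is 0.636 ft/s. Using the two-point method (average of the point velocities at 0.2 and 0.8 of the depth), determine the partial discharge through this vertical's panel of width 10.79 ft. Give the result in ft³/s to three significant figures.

v̄ = (1.429 + 0.636) / 2 = 1.033 ft/s
q = v̄ × d × w = 1.033 × 4.55 × 10.79 = 50.69 ft³/s

50.7 ft³/s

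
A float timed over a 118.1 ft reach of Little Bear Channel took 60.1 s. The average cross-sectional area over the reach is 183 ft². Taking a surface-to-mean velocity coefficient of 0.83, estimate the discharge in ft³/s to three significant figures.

298 ft³/s

v_surface = L / t̄ = 118.1 / 60.1 = 1.965 ft/s
v_mean = 0.83 × 1.965 = 1.631 ft/s
Q = A × v_mean = 183 × 1.631 = 298.5 ft³/s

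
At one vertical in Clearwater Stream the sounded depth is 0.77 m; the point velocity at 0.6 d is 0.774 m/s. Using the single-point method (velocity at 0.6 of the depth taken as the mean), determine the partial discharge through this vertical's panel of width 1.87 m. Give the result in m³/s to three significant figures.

v̄ = v₀.₆ = 0.774 m/s
q = v̄ × d × w = 0.7740 × 0.77 × 1.87 = 1.114 m³/s

1.11 m³/s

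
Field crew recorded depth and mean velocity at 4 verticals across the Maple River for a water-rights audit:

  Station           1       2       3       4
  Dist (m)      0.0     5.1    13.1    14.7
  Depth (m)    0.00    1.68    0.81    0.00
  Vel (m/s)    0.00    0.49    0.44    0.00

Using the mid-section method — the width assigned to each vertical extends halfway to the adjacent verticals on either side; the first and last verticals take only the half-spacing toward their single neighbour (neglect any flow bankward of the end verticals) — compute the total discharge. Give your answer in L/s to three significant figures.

w_2 = (13.1 − 0.0)/2 = 6.55 m; q_2 = 0.49 × 1.68 × 6.55 = 5.392 m³/s
w_3 = (14.7 − 5.1)/2 = 4.8 m; q_3 = 0.44 × 0.81 × 4.8 = 1.711 m³/s
Stations 1, 4 contribute zero (depth or velocity is 0).
Q = Σ qᵢ = 7.103 m³/s
= 7.103 × 1000 = 7103 L/s

7100 L/s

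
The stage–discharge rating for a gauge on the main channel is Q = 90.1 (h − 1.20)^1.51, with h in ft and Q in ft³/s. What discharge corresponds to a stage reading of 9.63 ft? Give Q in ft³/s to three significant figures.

2250 ft³/s

Q = 90.1 × (9.63 − 1.20)^1.51 = 90.1 × 8.43^1.51 = 2253 ft³/s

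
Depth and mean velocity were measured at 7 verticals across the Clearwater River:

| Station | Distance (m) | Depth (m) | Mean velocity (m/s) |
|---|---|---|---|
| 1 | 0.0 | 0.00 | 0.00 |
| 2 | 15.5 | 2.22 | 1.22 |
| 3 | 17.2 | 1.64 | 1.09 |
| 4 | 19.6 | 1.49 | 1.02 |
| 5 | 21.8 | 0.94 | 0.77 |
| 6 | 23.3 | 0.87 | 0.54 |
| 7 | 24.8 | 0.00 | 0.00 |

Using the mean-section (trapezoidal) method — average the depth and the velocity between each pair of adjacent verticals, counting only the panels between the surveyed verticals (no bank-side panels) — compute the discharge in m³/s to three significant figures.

Panel 1-2: Δb = 15.5 m, d̄ = (0.00+2.22)/2 = 1.11, v̄ = (0.00+1.22)/2 = 0.61 → q = 15.5×1.11×0.61 = 10.50 m³/s
Panel 2-3: Δb = 1.7 m, d̄ = (2.22+1.64)/2 = 1.93, v̄ = (1.22+1.09)/2 = 1.155 → q = 1.7×1.93×1.155 = 3.790 m³/s
Panel 3-4: Δb = 2.4 m, d̄ = (1.64+1.49)/2 = 1.565, v̄ = (1.09+1.02)/2 = 1.055 → q = 2.4×1.565×1.055 = 3.963 m³/s
Panel 4-5: Δb = 2.2 m, d̄ = (1.49+0.94)/2 = 1.215, v̄ = (1.02+0.77)/2 = 0.895 → q = 2.2×1.215×0.895 = 2.392 m³/s
Panel 5-6: Δb = 1.5 m, d̄ = (0.94+0.87)/2 = 0.905, v̄ = (0.77+0.54)/2 = 0.655 → q = 1.5×0.905×0.655 = 0.8892 m³/s
Panel 6-7: Δb = 1.5 m, d̄ = (0.87+0.00)/2 = 0.435, v̄ = (0.54+0.00)/2 = 0.27 → q = 1.5×0.435×0.27 = 0.1762 m³/s
Q = Σ q = 21.70 m³/s

21.7 m³/s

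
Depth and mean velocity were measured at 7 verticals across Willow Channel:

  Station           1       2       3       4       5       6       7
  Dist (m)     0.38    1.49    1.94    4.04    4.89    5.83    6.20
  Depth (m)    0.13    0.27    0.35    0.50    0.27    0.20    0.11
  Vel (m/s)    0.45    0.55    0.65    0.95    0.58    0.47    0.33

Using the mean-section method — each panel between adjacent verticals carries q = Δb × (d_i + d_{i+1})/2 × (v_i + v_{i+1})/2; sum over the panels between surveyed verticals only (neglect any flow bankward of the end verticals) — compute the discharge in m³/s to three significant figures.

1.30 m³/s

Panel 1-2: Δb = 1.11 m, d̄ = (0.13+0.27)/2 = 0.2, v̄ = (0.45+0.55)/2 = 0.5 → q = 1.11×0.2×0.5 = 0.1110 m³/s
Panel 2-3: Δb = 0.45 m, d̄ = (0.27+0.35)/2 = 0.31, v̄ = (0.55+0.65)/2 = 0.6 → q = 0.45×0.31×0.6 = 0.08370 m³/s
Panel 3-4: Δb = 2.1 m, d̄ = (0.35+0.50)/2 = 0.425, v̄ = (0.65+0.95)/2 = 0.8 → q = 2.1×0.425×0.8 = 0.7140 m³/s
Panel 4-5: Δb = 0.85 m, d̄ = (0.50+0.27)/2 = 0.385, v̄ = (0.95+0.58)/2 = 0.765 → q = 0.85×0.385×0.765 = 0.2503 m³/s
Panel 5-6: Δb = 0.94 m, d̄ = (0.27+0.20)/2 = 0.235, v̄ = (0.58+0.47)/2 = 0.525 → q = 0.94×0.235×0.525 = 0.1160 m³/s
Panel 6-7: Δb = 0.37 m, d̄ = (0.20+0.11)/2 = 0.155, v̄ = (0.47+0.33)/2 = 0.4 → q = 0.37×0.155×0.4 = 0.02294 m³/s
Q = Σ q = 1.298 m³/s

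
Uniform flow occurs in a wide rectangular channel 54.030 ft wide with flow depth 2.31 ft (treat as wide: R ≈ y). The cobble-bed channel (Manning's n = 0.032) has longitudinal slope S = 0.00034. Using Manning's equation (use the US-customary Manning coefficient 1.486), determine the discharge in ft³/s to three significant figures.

187 ft³/s

A = b·y = 54.030 × 2.31 = 124.8 ft²
Wide channel: R ≈ y = 2.31 ft
Q = (1.486/n)·A·R^(2/3)·S^(1/2) = (1.486/0.032) × 124.8 × 2.310^(2/3) × 0.00034^(1/2) = 186.8 ft³/s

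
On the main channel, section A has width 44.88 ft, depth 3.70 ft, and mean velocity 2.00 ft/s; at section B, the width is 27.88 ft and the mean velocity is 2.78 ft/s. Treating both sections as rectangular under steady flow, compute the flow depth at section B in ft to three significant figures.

4.28 ft

Q = A₁V₁ = (44.88×3.70) × 2.00 = 332.1 ft³/s
d₂ = Q/(b₂ V₂) = 332.1/(27.88×2.78) = 4.285 ft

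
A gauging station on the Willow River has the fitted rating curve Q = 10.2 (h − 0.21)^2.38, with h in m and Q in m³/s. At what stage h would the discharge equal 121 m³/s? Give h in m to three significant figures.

3.04 m

h − h₀ = (Q/C)^(1/b) = (121/10.2)^(1/2.38) = 2.827 m
h = 0.21 + 2.827 = 3.037 m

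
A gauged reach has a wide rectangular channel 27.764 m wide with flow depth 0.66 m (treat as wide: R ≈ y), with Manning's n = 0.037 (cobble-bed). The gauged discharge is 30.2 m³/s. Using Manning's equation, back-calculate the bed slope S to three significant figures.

A = b·y = 27.764 × 0.66 = 18.32 m²
Wide channel: R ≈ y = 0.66 m
S = (Q·n / (1·A·R^(2/3)))² = (30.2×0.037 / (1×18.32×0.7580))² = 0.006471

0.00647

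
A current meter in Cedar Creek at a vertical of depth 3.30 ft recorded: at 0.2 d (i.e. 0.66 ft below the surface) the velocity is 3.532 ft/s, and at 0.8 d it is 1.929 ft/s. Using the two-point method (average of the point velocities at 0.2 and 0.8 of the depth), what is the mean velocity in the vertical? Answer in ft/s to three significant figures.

2.73 ft/s

v̄ = (3.532 + 1.929) / 2 = 2.731 ft/s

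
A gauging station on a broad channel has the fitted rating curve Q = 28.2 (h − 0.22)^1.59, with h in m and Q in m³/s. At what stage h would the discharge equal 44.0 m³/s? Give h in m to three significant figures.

h − h₀ = (Q/C)^(1/b) = (44.0/28.2)^(1/1.59) = 1.323 m
h = 0.22 + 1.323 = 1.543 m

1.54 m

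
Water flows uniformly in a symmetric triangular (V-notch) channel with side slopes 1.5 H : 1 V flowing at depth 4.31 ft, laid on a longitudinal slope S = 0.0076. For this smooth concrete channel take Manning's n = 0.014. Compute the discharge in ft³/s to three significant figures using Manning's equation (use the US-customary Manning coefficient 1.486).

381 ft³/s

A = z·y² = 1.5×4.31² = 27.86 ft²
P = 2y√(1+z²) = 2×4.31×√(1+1.5²) = 15.54 ft
R = A/P = 27.86/15.54 = 1.793 ft
Q = (1.486/n)·A·R^(2/3)·S^(1/2) = (1.486/0.014) × 27.86 × 1.793^(2/3) × 0.0076^(1/2) = 380.5 ft³/s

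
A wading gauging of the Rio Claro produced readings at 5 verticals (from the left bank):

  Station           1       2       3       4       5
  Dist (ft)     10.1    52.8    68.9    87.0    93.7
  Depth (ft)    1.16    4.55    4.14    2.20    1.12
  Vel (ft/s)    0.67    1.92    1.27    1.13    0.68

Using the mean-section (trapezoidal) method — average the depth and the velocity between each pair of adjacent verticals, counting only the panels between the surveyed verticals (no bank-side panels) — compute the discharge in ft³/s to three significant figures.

Panel 1-2: Δb = 42.7 ft, d̄ = (1.16+4.55)/2 = 2.855, v̄ = (0.67+1.92)/2 = 1.295 → q = 42.7×2.855×1.295 = 157.9 ft³/s
Panel 2-3: Δb = 16.1 ft, d̄ = (4.55+4.14)/2 = 4.345, v̄ = (1.92+1.27)/2 = 1.595 → q = 16.1×4.345×1.595 = 111.6 ft³/s
Panel 3-4: Δb = 18.1 ft, d̄ = (4.14+2.20)/2 = 3.17, v̄ = (1.27+1.13)/2 = 1.2 → q = 18.1×3.17×1.2 = 68.85 ft³/s
Panel 4-5: Δb = 6.7 ft, d̄ = (2.20+1.12)/2 = 1.66, v̄ = (1.13+0.68)/2 = 0.905 → q = 6.7×1.66×0.905 = 10.07 ft³/s
Q = Σ q = 348.4 ft³/s

348 ft³/s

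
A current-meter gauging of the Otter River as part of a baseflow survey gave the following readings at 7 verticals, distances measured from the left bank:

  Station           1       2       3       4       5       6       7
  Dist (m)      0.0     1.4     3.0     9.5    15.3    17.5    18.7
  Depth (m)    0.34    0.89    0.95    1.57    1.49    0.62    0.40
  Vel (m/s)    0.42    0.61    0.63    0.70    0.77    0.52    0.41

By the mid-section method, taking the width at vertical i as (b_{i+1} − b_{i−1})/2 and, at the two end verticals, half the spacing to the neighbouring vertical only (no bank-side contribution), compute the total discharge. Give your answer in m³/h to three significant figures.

55200 m³/h

w_1 = (1.4 − 0.0)/2 = 0.7 m; q_1 = 0.42 × 0.34 × 0.7 = 0.09996 m³/s
w_2 = (3.0 − 0.0)/2 = 1.5 m; q_2 = 0.61 × 0.89 × 1.5 = 0.8144 m³/s
w_3 = (9.5 − 1.4)/2 = 4.05 m; q_3 = 0.63 × 0.95 × 4.05 = 2.424 m³/s
w_4 = (15.3 − 3.0)/2 = 6.15 m; q_4 = 0.70 × 1.57 × 6.15 = 6.759 m³/s
w_5 = (17.5 − 9.5)/2 = 4 m; q_5 = 0.77 × 1.49 × 4 = 4.589 m³/s
w_6 = (18.7 − 15.3)/2 = 1.7 m; q_6 = 0.52 × 0.62 × 1.7 = 0.5481 m³/s
w_7 = (18.7 − 17.5)/2 = 0.6 m; q_7 = 0.41 × 0.40 × 0.6 = 0.09840 m³/s
Q = Σ qᵢ = 15.33 m³/s
= 15.33 × 3600 = 55200 m³/h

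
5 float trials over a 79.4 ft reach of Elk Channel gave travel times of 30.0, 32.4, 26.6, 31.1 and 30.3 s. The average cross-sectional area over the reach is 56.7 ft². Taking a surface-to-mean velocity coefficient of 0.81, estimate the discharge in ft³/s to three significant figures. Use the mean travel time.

121 ft³/s

t̄ = (30.0 + 32.4 + 26.6 + 31.1 + 30.3) / 5 = 30.08 s
v_surface = L / t̄ = 79.4 / 30.08 = 2.640 ft/s
v_mean = 0.81 × 2.640 = 2.138 ft/s
Q = A × v_mean = 56.7 × 2.138 = 121.2 ft³/s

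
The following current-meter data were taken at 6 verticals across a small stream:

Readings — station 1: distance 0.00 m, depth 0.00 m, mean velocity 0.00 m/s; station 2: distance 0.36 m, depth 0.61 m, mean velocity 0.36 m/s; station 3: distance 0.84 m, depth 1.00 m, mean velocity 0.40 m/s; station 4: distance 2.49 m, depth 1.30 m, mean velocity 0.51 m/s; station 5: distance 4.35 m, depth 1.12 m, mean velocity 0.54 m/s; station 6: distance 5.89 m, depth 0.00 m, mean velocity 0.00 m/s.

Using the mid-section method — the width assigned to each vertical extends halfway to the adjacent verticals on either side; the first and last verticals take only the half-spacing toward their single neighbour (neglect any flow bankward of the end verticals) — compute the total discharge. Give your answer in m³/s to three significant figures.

w_2 = (0.84 − 0.00)/2 = 0.42 m; q_2 = 0.36 × 0.61 × 0.42 = 0.09223 m³/s
w_3 = (2.49 − 0.36)/2 = 1.065 m; q_3 = 0.40 × 1.00 × 1.065 = 0.4260 m³/s
w_4 = (4.35 − 0.84)/2 = 1.755 m; q_4 = 0.51 × 1.30 × 1.755 = 1.164 m³/s
w_5 = (5.89 − 2.49)/2 = 1.7 m; q_5 = 0.54 × 1.12 × 1.7 = 1.028 m³/s
Stations 1, 6 contribute zero (depth or velocity is 0).
Q = Σ qᵢ = 2.710 m³/s

2.71 m³/s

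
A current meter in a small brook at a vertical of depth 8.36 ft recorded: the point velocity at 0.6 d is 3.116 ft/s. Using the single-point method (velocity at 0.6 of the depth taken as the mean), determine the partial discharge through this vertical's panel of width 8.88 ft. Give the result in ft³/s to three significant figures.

v̄ = v₀.₆ = 3.116 ft/s
q = v̄ × d × w = 3.116 × 8.36 × 8.88 = 231.3 ft³/s

231 ft³/s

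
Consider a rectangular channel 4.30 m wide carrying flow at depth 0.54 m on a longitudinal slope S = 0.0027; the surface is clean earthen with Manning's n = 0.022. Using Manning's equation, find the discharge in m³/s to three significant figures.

3.13 m³/s

A = b·y = 4.30 × 0.54 = 2.322 m²
P = b + 2y = 4.30 + 2×0.54 = 5.380 m
R = A/P = 2.322/5.380 = 0.4316 m
Q = (1/n)·A·R^(2/3)·S^(1/2) = (1/0.022) × 2.322 × 0.4316^(2/3) × 0.0027^(1/2) = 3.132 m³/s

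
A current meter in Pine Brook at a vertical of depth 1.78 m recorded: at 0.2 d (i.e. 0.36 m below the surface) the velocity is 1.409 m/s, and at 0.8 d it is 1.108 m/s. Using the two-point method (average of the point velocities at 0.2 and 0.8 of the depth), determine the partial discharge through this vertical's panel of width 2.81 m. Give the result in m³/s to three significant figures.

6.29 m³/s

v̄ = (1.409 + 1.108) / 2 = 1.259 m/s
q = v̄ × d × w = 1.259 × 1.78 × 2.81 = 6.295 m³/s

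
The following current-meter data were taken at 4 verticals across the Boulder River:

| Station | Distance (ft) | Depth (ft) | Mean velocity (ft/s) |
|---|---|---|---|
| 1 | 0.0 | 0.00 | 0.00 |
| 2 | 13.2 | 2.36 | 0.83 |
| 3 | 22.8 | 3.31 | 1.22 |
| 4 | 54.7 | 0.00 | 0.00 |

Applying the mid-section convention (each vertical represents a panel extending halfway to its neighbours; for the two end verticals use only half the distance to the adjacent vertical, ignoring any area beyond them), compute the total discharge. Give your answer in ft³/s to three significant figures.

106 ft³/s

w_2 = (22.8 − 0.0)/2 = 11.4 ft; q_2 = 0.83 × 2.36 × 11.4 = 22.33 ft³/s
w_3 = (54.7 − 13.2)/2 = 20.75 ft; q_3 = 1.22 × 3.31 × 20.75 = 83.79 ft³/s
Stations 1, 4 contribute zero (depth or velocity is 0).
Q = Σ qᵢ = 106.1 ft³/s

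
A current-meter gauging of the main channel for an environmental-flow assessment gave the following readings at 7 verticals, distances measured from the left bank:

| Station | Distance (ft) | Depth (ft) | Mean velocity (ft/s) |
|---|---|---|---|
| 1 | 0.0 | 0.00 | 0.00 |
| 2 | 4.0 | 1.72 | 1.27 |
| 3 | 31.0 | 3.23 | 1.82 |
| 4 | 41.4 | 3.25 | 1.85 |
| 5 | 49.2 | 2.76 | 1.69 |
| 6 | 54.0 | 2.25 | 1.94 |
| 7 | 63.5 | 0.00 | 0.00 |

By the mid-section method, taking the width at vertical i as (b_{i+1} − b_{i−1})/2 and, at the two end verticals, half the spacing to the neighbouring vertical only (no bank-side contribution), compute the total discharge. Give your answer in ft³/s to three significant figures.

259 ft³/s

w_2 = (31.0 − 0.0)/2 = 15.5 ft; q_2 = 1.27 × 1.72 × 15.5 = 33.86 ft³/s
w_3 = (41.4 − 4.0)/2 = 18.7 ft; q_3 = 1.82 × 3.23 × 18.7 = 109.9 ft³/s
w_4 = (49.2 − 31.0)/2 = 9.1 ft; q_4 = 1.85 × 3.25 × 9.1 = 54.71 ft³/s
w_5 = (54.0 − 41.4)/2 = 6.3 ft; q_5 = 1.69 × 2.76 × 6.3 = 29.39 ft³/s
w_6 = (63.5 − 49.2)/2 = 7.15 ft; q_6 = 1.94 × 2.25 × 7.15 = 31.21 ft³/s
Stations 1, 7 contribute zero (depth or velocity is 0).
Q = Σ qᵢ = 259.1 ft³/s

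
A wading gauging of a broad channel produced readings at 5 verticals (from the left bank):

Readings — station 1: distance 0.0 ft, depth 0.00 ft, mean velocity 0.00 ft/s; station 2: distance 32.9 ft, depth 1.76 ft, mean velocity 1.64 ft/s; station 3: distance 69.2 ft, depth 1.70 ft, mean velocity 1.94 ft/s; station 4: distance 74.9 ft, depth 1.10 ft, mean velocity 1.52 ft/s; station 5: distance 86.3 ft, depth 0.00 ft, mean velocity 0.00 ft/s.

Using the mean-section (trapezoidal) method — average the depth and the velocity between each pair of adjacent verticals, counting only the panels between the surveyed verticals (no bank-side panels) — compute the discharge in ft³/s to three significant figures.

Panel 1-2: Δb = 32.9 ft, d̄ = (0.00+1.76)/2 = 0.88, v̄ = (0.00+1.64)/2 = 0.82 → q = 32.9×0.88×0.82 = 23.74 ft³/s
Panel 2-3: Δb = 36.3 ft, d̄ = (1.76+1.70)/2 = 1.73, v̄ = (1.64+1.94)/2 = 1.79 → q = 36.3×1.73×1.79 = 112.4 ft³/s
Panel 3-4: Δb = 5.7 ft, d̄ = (1.70+1.10)/2 = 1.4, v̄ = (1.94+1.52)/2 = 1.73 → q = 5.7×1.4×1.73 = 13.81 ft³/s
Panel 4-5: Δb = 11.4 ft, d̄ = (1.10+0.00)/2 = 0.55, v̄ = (1.52+0.00)/2 = 0.76 → q = 11.4×0.55×0.76 = 4.765 ft³/s
Q = Σ q = 154.7 ft³/s

155 ft³/s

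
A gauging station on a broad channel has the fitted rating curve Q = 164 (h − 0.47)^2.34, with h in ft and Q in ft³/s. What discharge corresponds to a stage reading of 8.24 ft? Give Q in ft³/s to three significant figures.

Q = 164 × (8.24 − 0.47)^2.34 = 164 × 7.77^2.34 = 19880 ft³/s

19900 ft³/s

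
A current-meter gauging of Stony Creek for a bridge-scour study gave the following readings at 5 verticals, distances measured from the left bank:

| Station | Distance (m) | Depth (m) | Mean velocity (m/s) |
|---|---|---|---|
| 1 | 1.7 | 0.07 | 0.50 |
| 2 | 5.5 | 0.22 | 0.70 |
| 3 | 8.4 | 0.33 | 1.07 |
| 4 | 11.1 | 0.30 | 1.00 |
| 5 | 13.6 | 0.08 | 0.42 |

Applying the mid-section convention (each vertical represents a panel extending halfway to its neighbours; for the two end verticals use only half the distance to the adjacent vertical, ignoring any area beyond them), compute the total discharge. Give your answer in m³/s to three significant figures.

w_1 = (5.5 − 1.7)/2 = 1.9 m; q_1 = 0.50 × 0.07 × 1.9 = 0.06650 m³/s
w_2 = (8.4 − 1.7)/2 = 3.35 m; q_2 = 0.70 × 0.22 × 3.35 = 0.5159 m³/s
w_3 = (11.1 − 5.5)/2 = 2.8 m; q_3 = 1.07 × 0.33 × 2.8 = 0.9887 m³/s
w_4 = (13.6 − 8.4)/2 = 2.6 m; q_4 = 1.00 × 0.30 × 2.6 = 0.7800 m³/s
w_5 = (13.6 − 11.1)/2 = 1.25 m; q_5 = 0.42 × 0.08 × 1.25 = 0.04200 m³/s
Q = Σ qᵢ = 2.393 m³/s

2.39 m³/s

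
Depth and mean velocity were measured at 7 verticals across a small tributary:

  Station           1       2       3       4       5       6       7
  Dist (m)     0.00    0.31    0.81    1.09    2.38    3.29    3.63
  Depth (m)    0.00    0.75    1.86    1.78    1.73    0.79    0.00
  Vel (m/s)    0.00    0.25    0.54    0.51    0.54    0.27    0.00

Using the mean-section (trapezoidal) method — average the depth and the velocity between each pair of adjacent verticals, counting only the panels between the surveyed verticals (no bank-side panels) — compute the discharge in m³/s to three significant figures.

Panel 1-2: Δb = 0.31 m, d̄ = (0.00+0.75)/2 = 0.375, v̄ = (0.00+0.25)/2 = 0.125 → q = 0.31×0.375×0.125 = 0.01453 m³/s
Panel 2-3: Δb = 0.5 m, d̄ = (0.75+1.86)/2 = 1.305, v̄ = (0.25+0.54)/2 = 0.395 → q = 0.5×1.305×0.395 = 0.2577 m³/s
Panel 3-4: Δb = 0.28 m, d̄ = (1.86+1.78)/2 = 1.82, v̄ = (0.54+0.51)/2 = 0.525 → q = 0.28×1.82×0.525 = 0.2675 m³/s
Panel 4-5: Δb = 1.29 m, d̄ = (1.78+1.73)/2 = 1.755, v̄ = (0.51+0.54)/2 = 0.525 → q = 1.29×1.755×0.525 = 1.189 m³/s
Panel 5-6: Δb = 0.91 m, d̄ = (1.73+0.79)/2 = 1.26, v̄ = (0.54+0.27)/2 = 0.405 → q = 0.91×1.26×0.405 = 0.4644 m³/s
Panel 6-7: Δb = 0.34 m, d̄ = (0.79+0.00)/2 = 0.395, v̄ = (0.27+0.00)/2 = 0.135 → q = 0.34×0.395×0.135 = 0.01813 m³/s
Q = Σ q = 2.211 m³/s

2.21 m³/s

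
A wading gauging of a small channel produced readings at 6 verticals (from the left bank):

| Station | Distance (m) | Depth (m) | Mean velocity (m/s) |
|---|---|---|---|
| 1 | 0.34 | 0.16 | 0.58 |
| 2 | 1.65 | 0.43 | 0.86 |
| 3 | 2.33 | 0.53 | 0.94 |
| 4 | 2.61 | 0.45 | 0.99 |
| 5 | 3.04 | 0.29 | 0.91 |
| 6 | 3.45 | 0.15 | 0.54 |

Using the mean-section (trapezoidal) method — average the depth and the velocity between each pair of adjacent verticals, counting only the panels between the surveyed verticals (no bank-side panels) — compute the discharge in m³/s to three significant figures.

Panel 1-2: Δb = 1.31 m, d̄ = (0.16+0.43)/2 = 0.295, v̄ = (0.58+0.86)/2 = 0.72 → q = 1.31×0.295×0.72 = 0.2782 m³/s
Panel 2-3: Δb = 0.68 m, d̄ = (0.43+0.53)/2 = 0.48, v̄ = (0.86+0.94)/2 = 0.9 → q = 0.68×0.48×0.9 = 0.2938 m³/s
Panel 3-4: Δb = 0.28 m, d̄ = (0.53+0.45)/2 = 0.49, v̄ = (0.94+0.99)/2 = 0.965 → q = 0.28×0.49×0.965 = 0.1324 m³/s
Panel 4-5: Δb = 0.43 m, d̄ = (0.45+0.29)/2 = 0.37, v̄ = (0.99+0.91)/2 = 0.95 → q = 0.43×0.37×0.95 = 0.1511 m³/s
Panel 5-6: Δb = 0.41 m, d̄ = (0.29+0.15)/2 = 0.22, v̄ = (0.91+0.54)/2 = 0.725 → q = 0.41×0.22×0.725 = 0.06540 m³/s
Q = Σ q = 0.9209 m³/s

0.921 m³/s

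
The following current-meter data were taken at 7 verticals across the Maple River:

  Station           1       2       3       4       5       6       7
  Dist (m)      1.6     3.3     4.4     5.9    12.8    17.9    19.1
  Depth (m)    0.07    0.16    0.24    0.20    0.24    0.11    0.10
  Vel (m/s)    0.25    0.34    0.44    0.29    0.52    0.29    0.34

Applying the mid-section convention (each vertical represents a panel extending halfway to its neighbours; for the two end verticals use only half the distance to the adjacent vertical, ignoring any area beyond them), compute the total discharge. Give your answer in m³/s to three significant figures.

w_1 = (3.3 − 1.6)/2 = 0.85 m; q_1 = 0.25 × 0.07 × 0.85 = 0.01488 m³/s
w_2 = (4.4 − 1.6)/2 = 1.4 m; q_2 = 0.34 × 0.16 × 1.4 = 0.07616 m³/s
w_3 = (5.9 − 3.3)/2 = 1.3 m; q_3 = 0.44 × 0.24 × 1.3 = 0.1373 m³/s
w_4 = (12.8 − 4.4)/2 = 4.2 m; q_4 = 0.29 × 0.20 × 4.2 = 0.2436 m³/s
w_5 = (17.9 − 5.9)/2 = 6 m; q_5 = 0.52 × 0.24 × 6 = 0.7488 m³/s
w_6 = (19.1 − 12.8)/2 = 3.15 m; q_6 = 0.29 × 0.11 × 3.15 = 0.1005 m³/s
w_7 = (19.1 − 17.9)/2 = 0.6 m; q_7 = 0.34 × 0.10 × 0.6 = 0.02040 m³/s
Q = Σ qᵢ = 1.342 m³/s

1.34 m³/s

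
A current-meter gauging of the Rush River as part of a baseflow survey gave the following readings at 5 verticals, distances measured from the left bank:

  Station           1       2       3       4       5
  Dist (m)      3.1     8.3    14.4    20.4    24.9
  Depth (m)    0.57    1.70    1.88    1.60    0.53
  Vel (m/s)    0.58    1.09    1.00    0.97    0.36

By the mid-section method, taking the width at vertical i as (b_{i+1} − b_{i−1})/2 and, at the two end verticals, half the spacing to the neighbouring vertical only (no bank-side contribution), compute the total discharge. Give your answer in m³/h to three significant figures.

113000 m³/h

w_1 = (8.3 − 3.1)/2 = 2.6 m; q_1 = 0.58 × 0.57 × 2.6 = 0.8596 m³/s
w_2 = (14.4 − 3.1)/2 = 5.65 m; q_2 = 1.09 × 1.70 × 5.65 = 10.47 m³/s
w_3 = (20.4 − 8.3)/2 = 6.05 m; q_3 = 1.00 × 1.88 × 6.05 = 11.37 m³/s
w_4 = (24.9 − 14.4)/2 = 5.25 m; q_4 = 0.97 × 1.60 × 5.25 = 8.148 m³/s
w_5 = (24.9 − 20.4)/2 = 2.25 m; q_5 = 0.36 × 0.53 × 2.25 = 0.4293 m³/s
Q = Σ qᵢ = 31.28 m³/s
= 31.28 × 3600 = 112600 m³/h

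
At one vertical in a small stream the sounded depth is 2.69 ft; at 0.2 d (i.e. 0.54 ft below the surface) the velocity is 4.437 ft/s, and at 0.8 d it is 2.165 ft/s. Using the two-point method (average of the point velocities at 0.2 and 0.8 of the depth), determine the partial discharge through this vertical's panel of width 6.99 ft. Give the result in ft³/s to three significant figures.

v̄ = (4.437 + 2.165) / 2 = 3.301 ft/s
q = v̄ × d × w = 3.301 × 2.69 × 6.99 = 62.07 ft³/s

62.1 ft³/s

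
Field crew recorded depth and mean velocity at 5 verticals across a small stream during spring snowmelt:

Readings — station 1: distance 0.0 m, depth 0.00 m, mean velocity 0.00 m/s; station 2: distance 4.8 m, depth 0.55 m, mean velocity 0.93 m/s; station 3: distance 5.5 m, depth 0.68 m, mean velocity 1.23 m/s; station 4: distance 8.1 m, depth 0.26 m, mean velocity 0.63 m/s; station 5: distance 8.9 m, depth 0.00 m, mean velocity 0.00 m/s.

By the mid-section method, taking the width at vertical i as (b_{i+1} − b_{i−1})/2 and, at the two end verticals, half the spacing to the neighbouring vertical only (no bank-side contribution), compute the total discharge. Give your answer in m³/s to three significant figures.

w_2 = (5.5 − 0.0)/2 = 2.75 m; q_2 = 0.93 × 0.55 × 2.75 = 1.407 m³/s
w_3 = (8.1 − 4.8)/2 = 1.65 m; q_3 = 1.23 × 0.68 × 1.65 = 1.380 m³/s
w_4 = (8.9 − 5.5)/2 = 1.7 m; q_4 = 0.63 × 0.26 × 1.7 = 0.2785 m³/s
Stations 1, 5 contribute zero (depth or velocity is 0).
Q = Σ qᵢ = 3.065 m³/s

3.07 m³/s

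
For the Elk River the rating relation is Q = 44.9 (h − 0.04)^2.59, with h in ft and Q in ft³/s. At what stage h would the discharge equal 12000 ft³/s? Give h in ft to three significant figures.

8.69 ft

h − h₀ = (Q/C)^(1/b) = (12000/44.9)^(1/2.59) = 8.650 ft
h = 0.04 + 8.650 = 8.690 ft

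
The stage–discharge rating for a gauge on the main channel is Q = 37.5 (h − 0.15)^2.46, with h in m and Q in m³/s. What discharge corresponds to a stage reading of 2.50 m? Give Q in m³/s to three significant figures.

Q = 37.5 × (2.50 − 0.15)^2.46 = 37.5 × 2.35^2.46 = 306.8 m³/s

307 m³/s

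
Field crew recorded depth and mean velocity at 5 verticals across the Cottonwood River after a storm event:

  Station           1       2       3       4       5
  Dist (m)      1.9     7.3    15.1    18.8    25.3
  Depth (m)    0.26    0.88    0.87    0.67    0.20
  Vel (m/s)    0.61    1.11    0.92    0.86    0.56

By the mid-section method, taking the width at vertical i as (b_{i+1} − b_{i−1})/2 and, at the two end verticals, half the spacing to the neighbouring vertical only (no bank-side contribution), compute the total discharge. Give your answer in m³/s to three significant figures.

w_1 = (7.3 − 1.9)/2 = 2.7 m; q_1 = 0.61 × 0.26 × 2.7 = 0.4282 m³/s
w_2 = (15.1 − 1.9)/2 = 6.6 m; q_2 = 1.11 × 0.88 × 6.6 = 6.447 m³/s
w_3 = (18.8 − 7.3)/2 = 5.75 m; q_3 = 0.92 × 0.87 × 5.75 = 4.602 m³/s
w_4 = (25.3 − 15.1)/2 = 5.1 m; q_4 = 0.86 × 0.67 × 5.1 = 2.939 m³/s
w_5 = (25.3 − 18.8)/2 = 3.25 m; q_5 = 0.56 × 0.20 × 3.25 = 0.3640 m³/s
Q = Σ qᵢ = 14.78 m³/s

14.8 m³/s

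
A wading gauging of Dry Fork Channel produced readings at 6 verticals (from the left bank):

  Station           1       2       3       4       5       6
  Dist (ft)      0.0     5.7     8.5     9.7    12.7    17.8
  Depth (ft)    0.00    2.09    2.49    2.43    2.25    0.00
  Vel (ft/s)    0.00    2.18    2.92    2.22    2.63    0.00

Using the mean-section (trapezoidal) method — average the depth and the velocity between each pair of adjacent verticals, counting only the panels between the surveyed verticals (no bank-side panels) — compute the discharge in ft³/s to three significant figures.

55.0 ft³/s

Panel 1-2: Δb = 5.7 ft, d̄ = (0.00+2.09)/2 = 1.045, v̄ = (0.00+2.18)/2 = 1.09 → q = 5.7×1.045×1.09 = 6.493 ft³/s
Panel 2-3: Δb = 2.8 ft, d̄ = (2.09+2.49)/2 = 2.29, v̄ = (2.18+2.92)/2 = 2.55 → q = 2.8×2.29×2.55 = 16.35 ft³/s
Panel 3-4: Δb = 1.2 ft, d̄ = (2.49+2.43)/2 = 2.46, v̄ = (2.92+2.22)/2 = 2.57 → q = 1.2×2.46×2.57 = 7.587 ft³/s
Panel 4-5: Δb = 3 ft, d̄ = (2.43+2.25)/2 = 2.34, v̄ = (2.22+2.63)/2 = 2.425 → q = 3×2.34×2.425 = 17.02 ft³/s
Panel 5-6: Δb = 5.1 ft, d̄ = (2.25+0.00)/2 = 1.125, v̄ = (2.63+0.00)/2 = 1.315 → q = 5.1×1.125×1.315 = 7.545 ft³/s
Q = Σ q = 55.00 ft³/s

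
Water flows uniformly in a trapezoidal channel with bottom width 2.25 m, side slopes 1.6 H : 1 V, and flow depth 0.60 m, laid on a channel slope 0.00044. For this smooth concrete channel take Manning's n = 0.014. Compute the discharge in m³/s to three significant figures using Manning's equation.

A = (b + z·y)·y = (2.25 + 1.6×0.60)×0.60 = 1.926 m²
P = b + 2y√(1+z²) = 2.25 + 2×0.60×√(1+1.6²) = 4.514 m
R = A/P = 1.926/4.514 = 0.4267 m
Q = (1/n)·A·R^(2/3)·S^(1/2) = (1/0.014) × 1.926 × 0.4267^(2/3) × 0.00044^(1/2) = 1.635 m³/s

1.64 m³/s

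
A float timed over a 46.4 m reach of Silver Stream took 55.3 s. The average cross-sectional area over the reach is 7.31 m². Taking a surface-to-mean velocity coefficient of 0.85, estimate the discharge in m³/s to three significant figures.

v_surface = L / t̄ = 46.4 / 55.3 = 0.8391 m/s
v_mean = 0.85 × 0.8391 = 0.7132 m/s
Q = A × v_mean = 7.31 × 0.7132 = 5.213 m³/s

5.21 m³/s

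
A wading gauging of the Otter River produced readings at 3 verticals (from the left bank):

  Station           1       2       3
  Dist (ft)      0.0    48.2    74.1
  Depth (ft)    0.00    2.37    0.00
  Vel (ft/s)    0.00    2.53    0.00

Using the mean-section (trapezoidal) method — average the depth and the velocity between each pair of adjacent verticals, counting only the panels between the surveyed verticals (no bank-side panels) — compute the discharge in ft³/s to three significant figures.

Panel 1-2: Δb = 48.2 ft, d̄ = (0.00+2.37)/2 = 1.185, v̄ = (0.00+2.53)/2 = 1.265 → q = 48.2×1.185×1.265 = 72.25 ft³/s
Panel 2-3: Δb = 25.9 ft, d̄ = (2.37+0.00)/2 = 1.185, v̄ = (2.53+0.00)/2 = 1.265 → q = 25.9×1.185×1.265 = 38.82 ft³/s
Q = Σ q = 111.1 ft³/s

111 ft³/s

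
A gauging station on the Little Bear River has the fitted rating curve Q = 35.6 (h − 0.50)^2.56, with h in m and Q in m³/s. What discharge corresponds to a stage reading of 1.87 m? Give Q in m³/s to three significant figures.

Q = 35.6 × (1.87 − 0.50)^2.56 = 35.6 × 1.37^2.56 = 79.70 m³/s

79.7 m³/s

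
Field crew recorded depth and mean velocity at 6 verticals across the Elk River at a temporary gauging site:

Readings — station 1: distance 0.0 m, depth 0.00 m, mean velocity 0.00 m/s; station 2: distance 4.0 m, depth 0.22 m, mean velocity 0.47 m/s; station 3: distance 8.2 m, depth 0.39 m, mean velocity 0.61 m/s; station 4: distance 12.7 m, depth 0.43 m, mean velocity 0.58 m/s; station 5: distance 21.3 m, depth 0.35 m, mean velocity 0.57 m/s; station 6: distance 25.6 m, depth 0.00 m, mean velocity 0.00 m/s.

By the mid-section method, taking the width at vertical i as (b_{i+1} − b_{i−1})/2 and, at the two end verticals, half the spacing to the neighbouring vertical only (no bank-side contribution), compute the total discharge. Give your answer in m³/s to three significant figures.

4.38 m³/s

w_2 = (8.2 − 0.0)/2 = 4.1 m; q_2 = 0.47 × 0.22 × 4.1 = 0.4239 m³/s
w_3 = (12.7 − 4.0)/2 = 4.35 m; q_3 = 0.61 × 0.39 × 4.35 = 1.035 m³/s
w_4 = (21.3 − 8.2)/2 = 6.55 m; q_4 = 0.58 × 0.43 × 6.55 = 1.634 m³/s
w_5 = (25.6 − 12.7)/2 = 6.45 m; q_5 = 0.57 × 0.35 × 6.45 = 1.287 m³/s
Stations 1, 6 contribute zero (depth or velocity is 0).
Q = Σ qᵢ = 4.379 m³/s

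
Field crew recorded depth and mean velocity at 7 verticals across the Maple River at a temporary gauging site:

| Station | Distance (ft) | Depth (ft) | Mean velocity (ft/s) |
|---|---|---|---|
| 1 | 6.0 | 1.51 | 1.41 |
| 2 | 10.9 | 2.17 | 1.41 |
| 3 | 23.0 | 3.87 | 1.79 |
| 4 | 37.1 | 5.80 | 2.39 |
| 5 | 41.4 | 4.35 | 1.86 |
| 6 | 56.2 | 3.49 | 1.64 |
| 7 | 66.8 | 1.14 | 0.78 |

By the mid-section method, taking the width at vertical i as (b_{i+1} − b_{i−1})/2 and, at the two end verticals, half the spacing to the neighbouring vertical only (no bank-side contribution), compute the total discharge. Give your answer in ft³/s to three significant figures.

w_1 = (10.9 − 6.0)/2 = 2.45 ft; q_1 = 1.41 × 1.51 × 2.45 = 5.216 ft³/s
w_2 = (23.0 − 6.0)/2 = 8.5 ft; q_2 = 1.41 × 2.17 × 8.5 = 26.01 ft³/s
w_3 = (37.1 − 10.9)/2 = 13.1 ft; q_3 = 1.79 × 3.87 × 13.1 = 90.75 ft³/s
w_4 = (41.4 − 23.0)/2 = 9.2 ft; q_4 = 2.39 × 5.80 × 9.2 = 127.5 ft³/s
w_5 = (56.2 − 37.1)/2 = 9.55 ft; q_5 = 1.86 × 4.35 × 9.55 = 77.27 ft³/s
w_6 = (66.8 − 41.4)/2 = 12.7 ft; q_6 = 1.64 × 3.49 × 12.7 = 72.69 ft³/s
w_7 = (66.8 − 56.2)/2 = 5.3 ft; q_7 = 0.78 × 1.14 × 5.3 = 4.713 ft³/s
Q = Σ qᵢ = 404.2 ft³/s

404 ft³/s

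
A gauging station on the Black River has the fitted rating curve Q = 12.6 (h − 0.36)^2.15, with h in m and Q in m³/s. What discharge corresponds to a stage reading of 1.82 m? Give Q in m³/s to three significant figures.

28.4 m³/s

Q = 12.6 × (1.82 − 0.36)^2.15 = 12.6 × 1.46^2.15 = 28.43 m³/s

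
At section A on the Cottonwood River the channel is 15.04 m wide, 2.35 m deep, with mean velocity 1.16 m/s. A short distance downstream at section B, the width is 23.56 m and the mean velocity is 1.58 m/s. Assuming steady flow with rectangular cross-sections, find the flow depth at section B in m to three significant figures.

1.10 m

Q = A₁V₁ = (15.04×2.35) × 1.16 = 41.00 m³/s
d₂ = Q/(b₂ V₂) = 41.00/(23.56×1.58) = 1.101 m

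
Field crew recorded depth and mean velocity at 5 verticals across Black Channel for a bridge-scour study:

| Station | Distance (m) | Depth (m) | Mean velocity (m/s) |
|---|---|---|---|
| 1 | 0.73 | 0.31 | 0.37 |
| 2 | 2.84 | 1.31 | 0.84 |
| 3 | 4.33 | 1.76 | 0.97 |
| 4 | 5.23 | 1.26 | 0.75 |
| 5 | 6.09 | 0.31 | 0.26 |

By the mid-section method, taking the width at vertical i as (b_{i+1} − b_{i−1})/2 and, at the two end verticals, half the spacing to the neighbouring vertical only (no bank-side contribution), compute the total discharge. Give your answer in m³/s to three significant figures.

w_1 = (2.84 − 0.73)/2 = 1.055 m; q_1 = 0.37 × 0.31 × 1.055 = 0.1210 m³/s
w_2 = (4.33 − 0.73)/2 = 1.8 m; q_2 = 0.84 × 1.31 × 1.8 = 1.981 m³/s
w_3 = (5.23 − 2.84)/2 = 1.195 m; q_3 = 0.97 × 1.76 × 1.195 = 2.040 m³/s
w_4 = (6.09 − 4.33)/2 = 0.88 m; q_4 = 0.75 × 1.26 × 0.88 = 0.8316 m³/s
w_5 = (6.09 − 5.23)/2 = 0.43 m; q_5 = 0.26 × 0.31 × 0.43 = 0.03466 m³/s
Q = Σ qᵢ = 5.008 m³/s

5.01 m³/s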